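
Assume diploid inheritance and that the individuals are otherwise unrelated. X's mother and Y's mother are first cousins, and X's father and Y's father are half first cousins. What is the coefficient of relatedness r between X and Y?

Independent pedigree routes through distinct common ancestors add.
X and Y are related in two ways: second cousins through their mothers (r = 1/32) and half second cousins through their fathers (r = 1/64).
r = 1/32 + 1/64 = 3/64 = 0.046875.

0.046875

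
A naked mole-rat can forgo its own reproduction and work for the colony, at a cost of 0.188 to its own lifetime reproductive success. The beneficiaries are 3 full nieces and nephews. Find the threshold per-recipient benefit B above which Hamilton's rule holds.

r to a full niece or nephew = 0.25 (full aunt/uncle↔niece/nephew: two paths of length 3 through the shared grandparent pair: r = 2·(1/2)^3 = 1/4).
Hamilton's rule with n recipients of equal r: n·r·B > C, so B > C/(n·r) = 0.188/(3·0.25) = 0.2507.

0.2507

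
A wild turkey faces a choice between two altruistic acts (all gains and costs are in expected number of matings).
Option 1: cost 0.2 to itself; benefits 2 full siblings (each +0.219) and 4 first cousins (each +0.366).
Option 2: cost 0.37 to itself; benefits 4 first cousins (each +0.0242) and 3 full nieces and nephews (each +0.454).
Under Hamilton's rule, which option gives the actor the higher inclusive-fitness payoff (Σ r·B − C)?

Option 1

Option 1: r to a full sibling = 0.5.
Option 1: r to a first cousin = 0.125.
Option 1: Σ r·B − C = (2·0.5·0.219 + 4·0.125·0.366) − 0.2 = 0.202.
Option 2: r to a first cousin = 0.125.
Option 2: r to a full niece or nephew = 0.25.
Option 2: Σ r·B − C = (4·0.125·0.0242 + 3·0.25·0.454) − 0.37 = -0.0174.
Option 1 has the higher net inclusive-fitness payoff.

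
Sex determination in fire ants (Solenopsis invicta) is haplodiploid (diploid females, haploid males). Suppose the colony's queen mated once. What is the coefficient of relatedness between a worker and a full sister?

Haplodiploid full sisters inherit their father's entire haploid genome identically (contributing 1/2) and on average half of their mother's contribution (1/2 · 1/2 = 1/4); r = 1/2 + 1/4 = 3/4.

0.75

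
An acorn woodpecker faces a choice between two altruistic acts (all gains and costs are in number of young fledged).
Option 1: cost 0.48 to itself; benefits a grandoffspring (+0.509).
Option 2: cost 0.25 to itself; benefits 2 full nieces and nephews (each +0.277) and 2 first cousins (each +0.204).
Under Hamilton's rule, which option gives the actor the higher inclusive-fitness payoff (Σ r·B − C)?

Option 1: r to a grandoffspring = 0.25.
Option 1: Σ r·B − C = (1·0.25·0.509) − 0.48 = -0.35275.
Option 2: r to a full niece or nephew = 0.25.
Option 2: r to a first cousin = 0.125.
Option 2: Σ r·B − C = (2·0.25·0.277 + 2·0.125·0.204) − 0.25 = -0.0605.
Option 2 has the higher net inclusive-fitness payoff.

Option 2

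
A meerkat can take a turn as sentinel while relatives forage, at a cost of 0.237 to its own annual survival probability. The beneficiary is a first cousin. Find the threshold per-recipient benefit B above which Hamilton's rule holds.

r to a first cousin = 1/8 (first cousins share one grandparent pair — two paths of length 4: r = 2·(1/2)^4 = 1/8).
Hamilton's rule with n recipients of equal r: n·r·B > C, so B > C/(n·r) = 0.237/(1·0.125) = 1.896.

1.896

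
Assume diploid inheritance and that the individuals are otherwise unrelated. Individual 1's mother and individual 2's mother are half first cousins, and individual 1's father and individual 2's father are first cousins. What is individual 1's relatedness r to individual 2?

0.046875

Relatedness sums over independent paths through distinct common ancestors.
Individual 1 and individual 2 are related in two ways: half second cousins through their mothers (r = 1/64) and second cousins through their fathers (r = 1/32).
r = 1/64 + 1/32 = 0.046875.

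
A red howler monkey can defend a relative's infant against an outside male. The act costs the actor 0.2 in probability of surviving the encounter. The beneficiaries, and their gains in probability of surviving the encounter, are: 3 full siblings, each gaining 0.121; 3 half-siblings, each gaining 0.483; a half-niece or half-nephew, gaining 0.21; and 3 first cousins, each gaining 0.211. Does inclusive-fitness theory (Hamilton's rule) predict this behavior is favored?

Yes

Hamilton's rule: the trait is favored when the sum of r·B over every recipient exceeds the actor's cost C.
r to a full sibling = 1/2 (full sibs share both parents — two paths of length 2: r = 2·(1/2)^2 = 1/2).
r to a half-sibling = 0.25 (half-sibs share one parent — one path of length 2: r = (1/2)^2 = 1/4).
r to a half-niece or half-nephew = 0.125 (half-aunt/uncle↔niece/nephew: one path of length 3: r = (1/2)^3 = 1/8).
r to a first cousin = 0.125 (first cousins share one grandparent pair — two paths of length 4: r = 2·(1/2)^4 = 1/8).
Summing one r·B term per recipient: 3·0.5·0.121 + 3·0.25·0.483 + 1·0.125·0.21 + 3·0.125·0.211 = 0.649125.
0.649125 > 0.2: the indirect benefit exceeds the cost.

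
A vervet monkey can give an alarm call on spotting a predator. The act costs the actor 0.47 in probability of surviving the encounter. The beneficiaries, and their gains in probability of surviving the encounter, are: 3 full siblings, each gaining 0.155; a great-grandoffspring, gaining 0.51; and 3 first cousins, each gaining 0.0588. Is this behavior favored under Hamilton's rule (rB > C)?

No

Hamilton's rule: the trait is favored when the sum of r·B over every recipient exceeds the actor's cost C.
r to a full sibling = 1/2 (full sibs share both parents — two paths of length 2: r = 2·(1/2)^2 = 1/2).
r to a great-grandoffspring = 1/8 (three parent–offspring links: r = (1/2)^3 = 1/8).
r to a first cousin = 0.125 (first cousins share one grandparent pair — two paths of length 4: r = 2·(1/2)^4 = 1/8).
Summing one r·B term per recipient: 3·0.5·0.155 + 1·0.125·0.51 + 3·0.125·0.0588 = 0.3183.
0.3183 < 0.47: the indirect benefit is less than the cost.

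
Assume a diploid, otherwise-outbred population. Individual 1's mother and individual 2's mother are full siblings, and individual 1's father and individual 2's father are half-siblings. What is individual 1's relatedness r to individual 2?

0.1875

Independent pedigree routes through distinct common ancestors add.
Individual 1 and individual 2 are related in two ways: first cousins through their mothers (r = 1/8) and half first cousins through their fathers (r = 1/16).
r = 1/8 + 1/16 = 3/16 = 0.1875.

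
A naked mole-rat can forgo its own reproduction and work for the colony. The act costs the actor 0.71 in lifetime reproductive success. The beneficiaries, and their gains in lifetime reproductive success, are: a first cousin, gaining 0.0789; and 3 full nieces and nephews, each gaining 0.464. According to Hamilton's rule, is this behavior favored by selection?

Hamilton's rule: the trait is favored when the sum of r·B over every recipient exceeds the actor's cost C.
r to a first cousin = 1/8 (first cousins share one grandparent pair — two paths of length 4: r = 2·(1/2)^4 = 1/8).
r to a full niece or nephew = 1/4 (full aunt/uncle↔niece/nephew: two paths of length 3 through the shared grandparent pair: r = 2·(1/2)^3 = 1/4).
Summing one r·B term per recipient: 1·0.125·0.0789 + 3·0.25·0.464 = 0.3578625.
0.3578625 < 0.71: the indirect benefit is less than the cost.

No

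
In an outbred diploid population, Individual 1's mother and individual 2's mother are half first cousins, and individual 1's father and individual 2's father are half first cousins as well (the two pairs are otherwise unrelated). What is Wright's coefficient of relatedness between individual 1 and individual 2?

0.03125

Wright's path rule: contributions from independent ancestry routes add.
Individual 1 and individual 2 are related in two ways: half second cousins through their mothers (r = 1/64) and half second cousins through their fathers (r = 1/64).
r = 1/64 + 1/64 = 0.03125.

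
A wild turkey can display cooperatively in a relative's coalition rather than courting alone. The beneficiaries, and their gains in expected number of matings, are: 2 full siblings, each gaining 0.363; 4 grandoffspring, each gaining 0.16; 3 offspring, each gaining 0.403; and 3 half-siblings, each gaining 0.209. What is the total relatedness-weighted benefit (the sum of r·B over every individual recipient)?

1.28425

r to a full sibling = 1/2 (full sibs share both parents — two paths of length 2: r = 2·(1/2)^2 = 1/2).
r to a grandoffspring = 0.25 (two parent–offspring links: r = (1/2)^2 = 1/4).
r to an offspring = 0.5 (one parent–offspring link: r = (1/2)^1 = 1/2).
r to a half-sibling = 1/4 (half-sibs share one parent — one path of length 2: r = (1/2)^2 = 1/4).
Summing one r·B term per recipient: 2·0.5·0.363 + 4·0.25·0.16 + 3·0.5·0.403 + 3·0.25·0.209 = 1.28425.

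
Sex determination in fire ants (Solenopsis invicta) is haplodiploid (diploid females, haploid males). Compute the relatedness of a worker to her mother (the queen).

0.5

One meiotic link between diploid queen and diploid daughter: r = 1/2.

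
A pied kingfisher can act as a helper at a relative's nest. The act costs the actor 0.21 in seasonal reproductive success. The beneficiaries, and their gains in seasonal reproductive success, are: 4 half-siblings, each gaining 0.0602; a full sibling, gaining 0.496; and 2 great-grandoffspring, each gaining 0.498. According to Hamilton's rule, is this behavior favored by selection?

Yes

Hamilton's rule: the trait is favored when the sum of r·B over every recipient exceeds the actor's cost C.
r to a half-sibling = 0.25 (half-sibs share one parent — one path of length 2: r = (1/2)^2 = 1/4).
r to a full sibling = 1/2 (full sibs share both parents — two paths of length 2: r = 2·(1/2)^2 = 1/2).
r to a great-grandoffspring = 1/8 (three parent–offspring links: r = (1/2)^3 = 1/8).
Summing one r·B term per recipient: 4·0.25·0.0602 + 1·0.5·0.496 + 2·0.125·0.498 = 0.4327.
0.4327 > 0.21: the indirect benefit exceeds the cost.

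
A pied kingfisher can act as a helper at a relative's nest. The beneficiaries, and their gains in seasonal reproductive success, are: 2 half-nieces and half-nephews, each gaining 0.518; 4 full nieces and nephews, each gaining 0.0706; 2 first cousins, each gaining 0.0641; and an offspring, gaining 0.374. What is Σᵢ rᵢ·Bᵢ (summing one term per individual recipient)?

r to a half-niece or half-nephew = 0.125 (half-aunt/uncle↔niece/nephew: one path of length 3: r = (1/2)^3 = 1/8).
r to a full niece or nephew = 1/4 (full aunt/uncle↔niece/nephew: two paths of length 3 through the shared grandparent pair: r = 2·(1/2)^3 = 1/4).
r to a first cousin = 0.125 (first cousins share one grandparent pair — two paths of length 4: r = 2·(1/2)^4 = 1/8).
r to an offspring = 1/2 (one parent–offspring link: r = (1/2)^1 = 1/2).
Summing one r·B term per recipient: 2·0.125·0.518 + 4·0.25·0.0706 + 2·0.125·0.0641 + 1·0.5·0.374 = 0.403125.

0.403125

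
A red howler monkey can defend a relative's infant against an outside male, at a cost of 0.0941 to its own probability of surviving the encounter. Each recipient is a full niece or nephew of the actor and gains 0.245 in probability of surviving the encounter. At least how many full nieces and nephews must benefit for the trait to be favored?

r to a full niece or nephew = 1/4 (full aunt/uncle↔niece/nephew: two paths of length 3 through the shared grandparent pair: r = 2·(1/2)^3 = 1/4).
Hamilton's rule: n·r·B > C  ⇒  n > C/(r·B) = 0.0941/(0.25·0.245) = 1.536.
The smallest integer exceeding 1.536 is 2.

2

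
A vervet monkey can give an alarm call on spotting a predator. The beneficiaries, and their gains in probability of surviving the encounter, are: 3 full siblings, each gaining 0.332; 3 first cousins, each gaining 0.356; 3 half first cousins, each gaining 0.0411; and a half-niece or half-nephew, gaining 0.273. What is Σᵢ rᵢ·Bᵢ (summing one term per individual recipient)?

0.67333125

r to a full sibling = 1/2 (full sibs share both parents — two paths of length 2: r = 2·(1/2)^2 = 1/2).
r to a first cousin = 1/8 (first cousins share one grandparent pair — two paths of length 4: r = 2·(1/2)^4 = 1/8).
r to a half first cousin = 1/16 (half first cousins share one grandparent — one path of length 4: r = (1/2)^4 = 1/16).
r to a half-niece or half-nephew = 1/8 (half-aunt/uncle↔niece/nephew: one path of length 3: r = (1/2)^3 = 1/8).
Summing one r·B term per recipient: 3·0.5·0.332 + 3·0.125·0.356 + 3·0.0625·0.0411 + 1·0.125·0.273 = 0.67333125.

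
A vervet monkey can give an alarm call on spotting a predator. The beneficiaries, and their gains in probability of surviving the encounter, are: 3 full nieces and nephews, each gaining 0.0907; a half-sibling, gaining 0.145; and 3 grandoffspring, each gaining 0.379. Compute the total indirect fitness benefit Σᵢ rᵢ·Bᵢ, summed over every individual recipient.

0.388525

r to a full niece or nephew = 1/4 (full aunt/uncle↔niece/nephew: two paths of length 3 through the shared grandparent pair: r = 2·(1/2)^3 = 1/4).
r to a half-sibling = 0.25 (half-sibs share one parent — one path of length 2: r = (1/2)^2 = 1/4).
r to a grandoffspring = 0.25 (two parent–offspring links: r = (1/2)^2 = 1/4).
Summing one r·B term per recipient: 3·0.25·0.0907 + 1·0.25·0.145 + 3·0.25·0.379 = 0.388525.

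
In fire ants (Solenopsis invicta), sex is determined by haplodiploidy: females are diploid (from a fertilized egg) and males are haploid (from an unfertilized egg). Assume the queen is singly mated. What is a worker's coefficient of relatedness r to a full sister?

0.75

Haplodiploid full sisters inherit their father's entire haploid genome identically (contributing 1/2) and on average half of their mother's contribution (1/2 · 1/2 = 1/4); r = 1/2 + 1/4 = 3/4.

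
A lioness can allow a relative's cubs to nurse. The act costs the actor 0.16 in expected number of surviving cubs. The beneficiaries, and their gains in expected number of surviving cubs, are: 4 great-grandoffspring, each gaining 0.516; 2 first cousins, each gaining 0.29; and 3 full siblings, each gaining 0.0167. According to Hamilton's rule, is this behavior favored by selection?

Yes

Hamilton's rule: the trait is favored when the sum of r·B over every recipient exceeds the actor's cost C.
r to a great-grandoffspring = 0.125 (three parent–offspring links: r = (1/2)^3 = 1/8).
r to a first cousin = 1/8 (first cousins share one grandparent pair — two paths of length 4: r = 2·(1/2)^4 = 1/8).
r to a full sibling = 0.5 (full sibs share both parents — two paths of length 2: r = 2·(1/2)^2 = 1/2).
Summing one r·B term per recipient: 4·0.125·0.516 + 2·0.125·0.29 + 3·0.5·0.0167 = 0.35555.
0.35555 > 0.16: the indirect benefit exceeds the cost.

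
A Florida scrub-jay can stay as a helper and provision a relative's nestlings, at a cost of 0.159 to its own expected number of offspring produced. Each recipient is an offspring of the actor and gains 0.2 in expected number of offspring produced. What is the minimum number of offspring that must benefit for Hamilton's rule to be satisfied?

2

r to an offspring = 0.5 (one parent–offspring link: r = (1/2)^1 = 1/2).
Hamilton's rule: n·r·B > C  ⇒  n > C/(r·B) = 0.159/(0.5·0.2) = 1.59.
The smallest integer exceeding 1.59 is 2.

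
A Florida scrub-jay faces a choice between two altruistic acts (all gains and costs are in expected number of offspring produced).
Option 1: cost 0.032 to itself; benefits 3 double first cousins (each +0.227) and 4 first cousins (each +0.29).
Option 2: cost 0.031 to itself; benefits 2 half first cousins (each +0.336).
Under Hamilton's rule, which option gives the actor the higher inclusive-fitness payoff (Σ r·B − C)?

Option 1

Option 1: r to a double first cousin = 0.25.
Option 1: r to a first cousin = 0.125.
Option 1: Σ r·B − C = (3·0.25·0.227 + 4·0.125·0.29) − 0.032 = 0.28325.
Option 2: r to a half first cousin = 0.0625.
Option 2: Σ r·B − C = (2·0.0625·0.336) − 0.031 = 0.011.
Option 1 has the higher net inclusive-fitness payoff.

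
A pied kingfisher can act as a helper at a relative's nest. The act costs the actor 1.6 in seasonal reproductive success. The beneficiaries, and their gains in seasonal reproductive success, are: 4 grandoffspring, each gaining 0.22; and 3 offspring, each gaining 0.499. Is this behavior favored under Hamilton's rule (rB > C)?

Hamilton's rule: the trait is favored when the sum of r·B over every recipient exceeds the actor's cost C.
r to a grandoffspring = 1/4 (two parent–offspring links: r = (1/2)^2 = 1/4).
r to an offspring = 0.5 (one parent–offspring link: r = (1/2)^1 = 1/2).
Summing one r·B term per recipient: 4·0.25·0.22 + 3·0.5·0.499 = 0.9685.
0.9685 < 1.6: the indirect benefit is less than the cost.

No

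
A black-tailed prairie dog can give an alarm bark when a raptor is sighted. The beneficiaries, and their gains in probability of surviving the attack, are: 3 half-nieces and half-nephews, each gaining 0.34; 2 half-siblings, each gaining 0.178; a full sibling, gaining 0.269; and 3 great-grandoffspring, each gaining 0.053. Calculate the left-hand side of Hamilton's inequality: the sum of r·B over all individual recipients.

r to a half-niece or half-nephew = 0.125 (half-aunt/uncle↔niece/nephew: one path of length 3: r = (1/2)^3 = 1/8).
r to a half-sibling = 1/4 (half-sibs share one parent — one path of length 2: r = (1/2)^2 = 1/4).
r to a full sibling = 0.5 (full sibs share both parents — two paths of length 2: r = 2·(1/2)^2 = 1/2).
r to a great-grandoffspring = 1/8 (three parent–offspring links: r = (1/2)^3 = 1/8).
Summing one r·B term per recipient: 3·0.125·0.34 + 2·0.25·0.178 + 1·0.5·0.269 + 3·0.125·0.053 = 0.370875.

0.370875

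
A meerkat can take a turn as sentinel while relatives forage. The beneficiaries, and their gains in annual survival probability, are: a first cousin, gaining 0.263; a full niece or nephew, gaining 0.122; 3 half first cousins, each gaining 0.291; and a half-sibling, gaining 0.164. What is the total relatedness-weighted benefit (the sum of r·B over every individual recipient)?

r to a first cousin = 0.125 (first cousins share one grandparent pair — two paths of length 4: r = 2·(1/2)^4 = 1/8).
r to a full niece or nephew = 0.25 (full aunt/uncle↔niece/nephew: two paths of length 3 through the shared grandparent pair: r = 2·(1/2)^3 = 1/4).
r to a half first cousin = 1/16 (half first cousins share one grandparent — one path of length 4: r = (1/2)^4 = 1/16).
r to a half-sibling = 1/4 (half-sibs share one parent — one path of length 2: r = (1/2)^2 = 1/4).
Summing one r·B term per recipient: 1·0.125·0.263 + 1·0.25·0.122 + 3·0.0625·0.291 + 1·0.25·0.164 = 0.1589375.

0.1589375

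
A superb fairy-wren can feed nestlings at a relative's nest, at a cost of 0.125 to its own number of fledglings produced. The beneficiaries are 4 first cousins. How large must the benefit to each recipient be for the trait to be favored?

r to a first cousin = 1/8 (first cousins share one grandparent pair — two paths of length 4: r = 2·(1/2)^4 = 1/8).
Hamilton's rule with n recipients of equal r: n·r·B > C, so B > C/(n·r) = 0.125/(4·0.125) = 0.25.

0.25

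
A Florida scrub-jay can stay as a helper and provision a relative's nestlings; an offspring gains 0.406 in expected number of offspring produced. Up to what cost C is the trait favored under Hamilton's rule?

r to an offspring = 0.5 (one parent–offspring link: r = (1/2)^1 = 1/2).
Hamilton's rule: n·r·B > C, so the trait is favored while C < n·r·B = 1·0.5·0.406 = 0.203.

0.203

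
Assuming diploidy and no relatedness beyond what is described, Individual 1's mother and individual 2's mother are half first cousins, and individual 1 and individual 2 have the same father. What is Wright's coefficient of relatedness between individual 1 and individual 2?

0.265625

Relatedness sums over independent paths through distinct common ancestors.
Individual 1 and individual 2 are related in two ways: half second cousins through their mothers (r = 1/64) and half-sibs through their shared father (r = 1/4).
r = 1/64 + 1/4 = 17/64 = 0.265625.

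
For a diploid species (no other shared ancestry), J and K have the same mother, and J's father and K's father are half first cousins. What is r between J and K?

Independent pedigree routes through distinct common ancestors add.
J and K are related in two ways: half-sibs through their shared mother (r = 1/4) and half second cousins through their fathers (r = 1/64).
r = 1/4 + 1/64 = 0.265625.

0.265625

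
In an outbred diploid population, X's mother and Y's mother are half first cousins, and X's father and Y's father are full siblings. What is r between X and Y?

0.140625

Independent pedigree routes through distinct common ancestors add.
X and Y are related in two ways: half second cousins through their mothers (r = 1/64) and first cousins through their fathers (r = 1/8).
r = 1/64 + 1/8 = 0.140625.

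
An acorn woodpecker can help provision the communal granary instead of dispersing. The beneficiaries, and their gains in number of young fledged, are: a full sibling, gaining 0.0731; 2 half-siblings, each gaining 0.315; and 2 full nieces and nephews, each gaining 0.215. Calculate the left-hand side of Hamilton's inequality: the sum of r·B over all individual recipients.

0.30155

r to a full sibling = 0.5 (full sibs share both parents — two paths of length 2: r = 2·(1/2)^2 = 1/2).
r to a half-sibling = 1/4 (half-sibs share one parent — one path of length 2: r = (1/2)^2 = 1/4).
r to a full niece or nephew = 0.25 (full aunt/uncle↔niece/nephew: two paths of length 3 through the shared grandparent pair: r = 2·(1/2)^3 = 1/4).
Summing one r·B term per recipient: 1·0.5·0.0731 + 2·0.25·0.315 + 2·0.25·0.215 = 0.30155.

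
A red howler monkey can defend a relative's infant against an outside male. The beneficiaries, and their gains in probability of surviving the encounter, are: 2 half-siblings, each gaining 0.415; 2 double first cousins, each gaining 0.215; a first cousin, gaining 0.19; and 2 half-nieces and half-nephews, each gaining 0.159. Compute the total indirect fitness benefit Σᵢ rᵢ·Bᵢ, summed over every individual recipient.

0.3785

r to a half-sibling = 0.25 (half-sibs share one parent — one path of length 2: r = (1/2)^2 = 1/4).
r to a double first cousin = 0.25 (double first cousins share both grandparent pairs — four paths of length 4: r = 4·(1/2)^4 = 1/4).
r to a first cousin = 0.125 (first cousins share one grandparent pair — two paths of length 4: r = 2·(1/2)^4 = 1/8).
r to a half-niece or half-nephew = 1/8 (half-aunt/uncle↔niece/nephew: one path of length 3: r = (1/2)^3 = 1/8).
Summing one r·B term per recipient: 2·0.25·0.415 + 2·0.25·0.215 + 1·0.125·0.19 + 2·0.125·0.159 = 0.3785.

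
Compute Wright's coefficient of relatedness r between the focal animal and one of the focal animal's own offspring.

Each parent–offspring link contributes a factor of 1/2, and independent paths through distinct common ancestors add.
One parent–offspring link: r = (1/2)^1 = 1/2.

0.5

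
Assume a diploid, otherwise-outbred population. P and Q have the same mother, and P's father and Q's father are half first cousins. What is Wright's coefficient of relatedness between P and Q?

With two independent routes of shared ancestry, r is the sum of the two contributions.
P and Q are related in two ways: half-sibs through their shared mother (r = 1/4) and half second cousins through their fathers (r = 1/64).
r = 1/4 + 1/64 = 17/64 = 0.265625.

0.265625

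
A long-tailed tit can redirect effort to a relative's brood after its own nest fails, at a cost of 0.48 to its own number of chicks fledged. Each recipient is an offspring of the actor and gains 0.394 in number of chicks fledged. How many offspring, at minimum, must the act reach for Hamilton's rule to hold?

3

r to an offspring = 1/2 (one parent–offspring link: r = (1/2)^1 = 1/2).
Hamilton's rule: n·r·B > C  ⇒  n > C/(r·B) = 0.48/(0.5·0.394) = 2.437.
The smallest integer exceeding 2.437 is 3.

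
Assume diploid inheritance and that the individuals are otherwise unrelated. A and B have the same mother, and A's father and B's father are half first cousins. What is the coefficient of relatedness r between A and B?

Wright's path rule: contributions from independent ancestry routes add.
A and B are related in two ways: half-sibs through their shared mother (r = 1/4) and half second cousins through their fathers (r = 1/64).
r = 1/4 + 1/64 = 0.265625.

0.265625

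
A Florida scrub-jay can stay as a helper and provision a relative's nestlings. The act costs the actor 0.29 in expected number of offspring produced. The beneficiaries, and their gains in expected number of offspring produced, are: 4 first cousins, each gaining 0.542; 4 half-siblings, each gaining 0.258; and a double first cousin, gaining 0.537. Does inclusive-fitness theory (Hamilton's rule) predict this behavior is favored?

Yes

Hamilton's rule: the trait is favored when the sum of r·B over every recipient exceeds the actor's cost C.
r to a first cousin = 1/8 (first cousins share one grandparent pair — two paths of length 4: r = 2·(1/2)^4 = 1/8).
r to a half-sibling = 1/4 (half-sibs share one parent — one path of length 2: r = (1/2)^2 = 1/4).
r to a double first cousin = 0.25 (double first cousins share both grandparent pairs — four paths of length 4: r = 4·(1/2)^4 = 1/4).
Summing one r·B term per recipient: 4·0.125·0.542 + 4·0.25·0.258 + 1·0.25·0.537 = 0.66325.
0.66325 > 0.29: the indirect benefit exceeds the cost.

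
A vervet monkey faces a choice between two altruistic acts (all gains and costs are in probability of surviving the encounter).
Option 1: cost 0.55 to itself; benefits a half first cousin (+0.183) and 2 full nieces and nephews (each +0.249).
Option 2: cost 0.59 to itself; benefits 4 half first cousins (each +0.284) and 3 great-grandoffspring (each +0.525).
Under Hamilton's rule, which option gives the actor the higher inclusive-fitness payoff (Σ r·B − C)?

Option 1: r to a half first cousin = 0.0625.
Option 1: r to a full niece or nephew = 0.25.
Option 1: Σ r·B − C = (1·0.0625·0.183 + 2·0.25·0.249) − 0.55 = -0.4140625.
Option 2: r to a half first cousin = 0.0625.
Option 2: r to a great-grandoffspring = 0.125.
Option 2: Σ r·B − C = (4·0.0625·0.284 + 3·0.125·0.525) − 0.59 = -0.322125.
Option 2 has the higher net inclusive-fitness payoff.

Option 2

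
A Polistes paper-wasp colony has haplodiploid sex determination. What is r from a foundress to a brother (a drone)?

Her haploid brother carries none of their father's genes and a random half of their mother's genome; that half matches the maternal half of her own genome with probability 1/2: r = 1/2 · 1/2 = 1/4.

0.25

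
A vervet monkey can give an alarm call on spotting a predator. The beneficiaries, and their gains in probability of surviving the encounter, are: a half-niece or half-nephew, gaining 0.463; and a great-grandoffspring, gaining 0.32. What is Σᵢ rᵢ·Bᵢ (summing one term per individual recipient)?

r to a half-niece or half-nephew = 1/8 (half-aunt/uncle↔niece/nephew: one path of length 3: r = (1/2)^3 = 1/8).
r to a great-grandoffspring = 1/8 (three parent–offspring links: r = (1/2)^3 = 1/8).
Summing one r·B term per recipient: 1·0.125·0.463 + 1·0.125·0.32 = 0.097875.

0.097875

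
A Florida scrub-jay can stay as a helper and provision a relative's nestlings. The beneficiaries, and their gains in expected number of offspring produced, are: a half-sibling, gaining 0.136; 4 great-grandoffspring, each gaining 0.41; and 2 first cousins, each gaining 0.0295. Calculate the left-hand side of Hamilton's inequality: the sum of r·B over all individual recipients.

r to a half-sibling = 0.25 (half-sibs share one parent — one path of length 2: r = (1/2)^2 = 1/4).
r to a great-grandoffspring = 1/8 (three parent–offspring links: r = (1/2)^3 = 1/8).
r to a first cousin = 0.125 (first cousins share one grandparent pair — two paths of length 4: r = 2·(1/2)^4 = 1/8).
Summing one r·B term per recipient: 1·0.25·0.136 + 4·0.125·0.41 + 2·0.125·0.0295 = 0.246375.

0.246375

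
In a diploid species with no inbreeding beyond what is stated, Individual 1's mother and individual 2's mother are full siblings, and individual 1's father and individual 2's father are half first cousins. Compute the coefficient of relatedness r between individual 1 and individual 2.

Independent pedigree routes through distinct common ancestors add.
Individual 1 and individual 2 are related in two ways: first cousins through their mothers (r = 1/8) and half second cousins through their fathers (r = 1/64).
r = 1/8 + 1/64 = 9/64 = 0.140625.

0.140625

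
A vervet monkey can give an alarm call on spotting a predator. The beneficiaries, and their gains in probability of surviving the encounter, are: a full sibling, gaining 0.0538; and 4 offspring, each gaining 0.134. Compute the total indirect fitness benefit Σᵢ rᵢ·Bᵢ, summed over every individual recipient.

r to a full sibling = 0.5 (full sibs share both parents — two paths of length 2: r = 2·(1/2)^2 = 1/2).
r to an offspring = 0.5 (one parent–offspring link: r = (1/2)^1 = 1/2).
Summing one r·B term per recipient: 1·0.5·0.0538 + 4·0.5·0.134 = 0.2949.

0.2949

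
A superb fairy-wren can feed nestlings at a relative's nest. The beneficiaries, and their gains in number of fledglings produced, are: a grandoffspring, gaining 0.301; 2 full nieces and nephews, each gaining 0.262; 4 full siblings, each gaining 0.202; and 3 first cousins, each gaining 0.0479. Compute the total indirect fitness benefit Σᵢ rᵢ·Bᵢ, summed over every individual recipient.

r to a grandoffspring = 0.25 (two parent–offspring links: r = (1/2)^2 = 1/4).
r to a full niece or nephew = 1/4 (full aunt/uncle↔niece/nephew: two paths of length 3 through the shared grandparent pair: r = 2·(1/2)^3 = 1/4).
r to a full sibling = 0.5 (full sibs share both parents — two paths of length 2: r = 2·(1/2)^2 = 1/2).
r to a first cousin = 0.125 (first cousins share one grandparent pair — two paths of length 4: r = 2·(1/2)^4 = 1/8).
Summing one r·B term per recipient: 1·0.25·0.301 + 2·0.25·0.262 + 4·0.5·0.202 + 3·0.125·0.0479 = 0.6282125.

0.6282125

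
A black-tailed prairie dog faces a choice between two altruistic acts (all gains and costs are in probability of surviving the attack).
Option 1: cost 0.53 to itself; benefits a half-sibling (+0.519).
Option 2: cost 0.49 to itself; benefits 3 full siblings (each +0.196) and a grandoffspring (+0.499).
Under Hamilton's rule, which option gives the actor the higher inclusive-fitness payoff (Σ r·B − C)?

Option 1: r to a half-sibling = 0.25.
Option 1: Σ r·B − C = (1·0.25·0.519) − 0.53 = -0.40025.
Option 2: r to a full sibling = 0.5.
Option 2: r to a grandoffspring = 0.25.
Option 2: Σ r·B − C = (3·0.5·0.196 + 1·0.25·0.499) − 0.49 = -0.07125.
Option 2 has the higher net inclusive-fitness payoff.

Option 2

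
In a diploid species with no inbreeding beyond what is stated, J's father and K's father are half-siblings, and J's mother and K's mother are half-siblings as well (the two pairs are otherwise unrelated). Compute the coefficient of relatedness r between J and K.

0.125

Wright's path rule: contributions from independent ancestry routes add.
J and K are related in two ways: half first cousins through their fathers (r = 1/16) and half first cousins through their mothers (r = 1/16).
r = 1/16 + 1/16 = 0.125.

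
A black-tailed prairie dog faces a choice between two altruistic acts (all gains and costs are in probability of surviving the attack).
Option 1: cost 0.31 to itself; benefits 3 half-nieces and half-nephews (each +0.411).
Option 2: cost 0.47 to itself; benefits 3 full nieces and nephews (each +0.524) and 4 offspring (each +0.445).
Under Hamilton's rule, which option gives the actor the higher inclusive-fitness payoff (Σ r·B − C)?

Option 2

Option 1: r to a half-niece or half-nephew = 0.125.
Option 1: Σ r·B − C = (3·0.125·0.411) − 0.31 = -0.155875.
Option 2: r to a full niece or nephew = 0.25.
Option 2: r to an offspring = 0.5.
Option 2: Σ r·B − C = (3·0.25·0.524 + 4·0.5·0.445) − 0.47 = 0.813.
Option 2 has the higher net inclusive-fitness payoff.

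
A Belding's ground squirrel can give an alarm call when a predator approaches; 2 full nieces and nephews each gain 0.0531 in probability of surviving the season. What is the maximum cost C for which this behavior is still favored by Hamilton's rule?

0.02655

r to a full niece or nephew = 1/4 (full aunt/uncle↔niece/nephew: two paths of length 3 through the shared grandparent pair: r = 2·(1/2)^3 = 1/4).
Hamilton's rule: n·r·B > C, so the trait is favored while C < n·r·B = 2·0.25·0.0531 = 0.02655.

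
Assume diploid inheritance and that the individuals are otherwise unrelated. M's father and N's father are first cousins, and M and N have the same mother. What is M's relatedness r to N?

With two independent routes of shared ancestry, r is the sum of the two contributions.
M and N are related in two ways: second cousins through their fathers (r = 1/32) and half-sibs through their shared mother (r = 1/4).
r = 1/32 + 1/4 = 0.28125.

0.28125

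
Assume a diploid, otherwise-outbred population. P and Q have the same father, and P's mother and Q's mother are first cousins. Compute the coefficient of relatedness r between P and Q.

0.28125

Wright's path rule: contributions from independent ancestry routes add.
P and Q are related in two ways: half-sibs through their shared father (r = 1/4) and second cousins through their mothers (r = 1/32).
r = 1/4 + 1/32 = 9/32 = 0.28125.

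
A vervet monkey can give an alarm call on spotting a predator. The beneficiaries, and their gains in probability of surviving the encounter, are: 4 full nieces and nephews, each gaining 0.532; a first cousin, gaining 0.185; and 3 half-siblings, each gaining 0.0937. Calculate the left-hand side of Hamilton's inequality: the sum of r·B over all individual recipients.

r to a full niece or nephew = 1/4 (full aunt/uncle↔niece/nephew: two paths of length 3 through the shared grandparent pair: r = 2·(1/2)^3 = 1/4).
r to a first cousin = 1/8 (first cousins share one grandparent pair — two paths of length 4: r = 2·(1/2)^4 = 1/8).
r to a half-sibling = 0.25 (half-sibs share one parent — one path of length 2: r = (1/2)^2 = 1/4).
Summing one r·B term per recipient: 4·0.25·0.532 + 1·0.125·0.185 + 3·0.25·0.0937 = 0.6254.

0.6254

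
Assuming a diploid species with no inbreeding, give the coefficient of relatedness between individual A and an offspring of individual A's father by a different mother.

0.25

Each parent–offspring link contributes a factor of 1/2, and independent paths through distinct common ancestors add.
Half-sibs share one parent — one path of length 2: r = (1/2)^2 = 1/4.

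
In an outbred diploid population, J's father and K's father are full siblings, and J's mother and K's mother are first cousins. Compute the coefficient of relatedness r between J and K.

0.15625

Independent pedigree routes through distinct common ancestors add.
J and K are related in two ways: first cousins through their fathers (r = 1/8) and second cousins through their mothers (r = 1/32).
r = 1/8 + 1/32 = 0.15625.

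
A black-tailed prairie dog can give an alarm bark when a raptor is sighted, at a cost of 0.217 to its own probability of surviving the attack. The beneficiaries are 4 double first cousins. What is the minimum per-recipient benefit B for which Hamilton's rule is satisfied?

0.217

r to a double first cousin = 1/4 (double first cousins share both grandparent pairs — four paths of length 4: r = 4·(1/2)^4 = 1/4).
Hamilton's rule with n recipients of equal r: n·r·B > C, so B > C/(n·r) = 0.217/(4·0.25) = 0.217.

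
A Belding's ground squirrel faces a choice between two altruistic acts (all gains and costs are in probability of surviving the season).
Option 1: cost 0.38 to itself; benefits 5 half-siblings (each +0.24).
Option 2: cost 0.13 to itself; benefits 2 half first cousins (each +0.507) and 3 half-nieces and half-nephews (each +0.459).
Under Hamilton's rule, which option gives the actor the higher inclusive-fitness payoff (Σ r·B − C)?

Option 2

Option 1: r to a half-sibling = 0.25.
Option 1: Σ r·B − C = (5·0.25·0.24) − 0.38 = -0.08.
Option 2: r to a half first cousin = 0.0625.
Option 2: r to a half-niece or half-nephew = 0.125.
Option 2: Σ r·B − C = (2·0.0625·0.507 + 3·0.125·0.459) − 0.13 = 0.1055.
Option 2 has the higher net inclusive-fitness payoff.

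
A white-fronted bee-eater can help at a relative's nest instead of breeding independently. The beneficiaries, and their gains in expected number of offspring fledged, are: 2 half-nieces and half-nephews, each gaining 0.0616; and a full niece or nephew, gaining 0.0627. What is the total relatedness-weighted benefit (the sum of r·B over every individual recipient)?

r to a half-niece or half-nephew = 0.125 (half-aunt/uncle↔niece/nephew: one path of length 3: r = (1/2)^3 = 1/8).
r to a full niece or nephew = 0.25 (full aunt/uncle↔niece/nephew: two paths of length 3 through the shared grandparent pair: r = 2·(1/2)^3 = 1/4).
Summing one r·B term per recipient: 2·0.125·0.0616 + 1·0.25·0.0627 = 0.031075.

0.031075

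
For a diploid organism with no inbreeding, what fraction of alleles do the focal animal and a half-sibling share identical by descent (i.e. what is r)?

Half-sibs share one parent — one path of length 2: r = (1/2)^2 = 1/4.

0.25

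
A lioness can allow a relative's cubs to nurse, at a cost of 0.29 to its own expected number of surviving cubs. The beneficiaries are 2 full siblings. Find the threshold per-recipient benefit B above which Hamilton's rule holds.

0.29

r to a full sibling = 1/2 (full sibs share both parents — two paths of length 2: r = 2·(1/2)^2 = 1/2).
Hamilton's rule with n recipients of equal r: n·r·B > C, so B > C/(n·r) = 0.29/(2·0.5) = 0.29.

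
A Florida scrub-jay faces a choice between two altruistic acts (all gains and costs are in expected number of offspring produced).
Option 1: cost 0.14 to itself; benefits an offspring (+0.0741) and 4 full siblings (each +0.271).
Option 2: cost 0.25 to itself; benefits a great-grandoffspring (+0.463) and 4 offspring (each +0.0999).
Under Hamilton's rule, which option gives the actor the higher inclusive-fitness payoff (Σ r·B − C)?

Option 1: r to an offspring = 0.5.
Option 1: r to a full sibling = 0.5.
Option 1: Σ r·B − C = (1·0.5·0.0741 + 4·0.5·0.271) − 0.14 = 0.43905.
Option 2: r to a great-grandoffspring = 0.125.
Option 2: r to an offspring = 0.5.
Option 2: Σ r·B − C = (1·0.125·0.463 + 4·0.5·0.0999) − 0.25 = 0.007675.
Option 1 has the higher net inclusive-fitness payoff.

Option 1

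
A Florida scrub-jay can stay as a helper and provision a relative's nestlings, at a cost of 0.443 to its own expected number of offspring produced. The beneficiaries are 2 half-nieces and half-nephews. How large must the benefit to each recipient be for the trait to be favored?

1.772

r to a half-niece or half-nephew = 1/8 (half-aunt/uncle↔niece/nephew: one path of length 3: r = (1/2)^3 = 1/8).
Hamilton's rule with n recipients of equal r: n·r·B > C, so B > C/(n·r) = 0.443/(2·0.125) = 1.772.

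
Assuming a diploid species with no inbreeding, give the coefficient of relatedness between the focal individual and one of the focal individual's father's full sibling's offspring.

Each parent–offspring link contributes a factor of 1/2, and independent paths through distinct common ancestors add.
First cousins share one grandparent pair — two paths of length 4: r = 2·(1/2)^4 = 1/8.

0.125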